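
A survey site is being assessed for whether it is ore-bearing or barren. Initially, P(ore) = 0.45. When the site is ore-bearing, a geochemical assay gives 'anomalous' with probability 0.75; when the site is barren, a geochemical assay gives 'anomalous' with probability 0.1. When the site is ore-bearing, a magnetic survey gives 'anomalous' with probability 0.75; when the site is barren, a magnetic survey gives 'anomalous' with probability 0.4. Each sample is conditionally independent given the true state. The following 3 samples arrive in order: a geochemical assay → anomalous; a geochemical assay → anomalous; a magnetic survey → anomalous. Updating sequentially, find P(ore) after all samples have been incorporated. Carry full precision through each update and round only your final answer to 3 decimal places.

After a geochemical assay='anomalous': P(ore) = 0.75·0.4500 / (0.75·0.4500 + 0.1·0.5500) ≈ 0.8599
After a geochemical assay='anomalous': P(ore) = 0.75·0.8599 / (0.75·0.8599 + 0.1·0.1401) ≈ 0.9787
After a magnetic survey='anomalous': P(ore) = 0.75·0.9787 / (0.75·0.9787 + 0.4·0.0213) ≈ 0.9885

0.989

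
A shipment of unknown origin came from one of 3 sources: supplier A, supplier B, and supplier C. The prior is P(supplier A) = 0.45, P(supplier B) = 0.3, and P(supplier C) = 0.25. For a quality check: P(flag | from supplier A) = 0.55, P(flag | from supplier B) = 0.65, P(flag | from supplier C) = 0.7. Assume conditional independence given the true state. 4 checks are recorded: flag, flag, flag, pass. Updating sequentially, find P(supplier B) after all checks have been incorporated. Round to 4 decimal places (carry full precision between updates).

After 'flag': normaliser = 0.55·0.4500 + 0.65·0.3000 + 0.7·0.2500; P(supplier A) ≈ 0.4008, P(supplier B) ≈ 0.3158, P(supplier C) ≈ 0.2834
After 'flag': normaliser = 0.55·0.4008 + 0.65·0.3158 + 0.7·0.2834; P(supplier A) ≈ 0.3532, P(supplier B) ≈ 0.3289, P(supplier C) ≈ 0.3179
After 'flag': normaliser = 0.55·0.3532 + 0.65·0.3289 + 0.7·0.3179; P(supplier A) ≈ 0.3081, P(supplier B) ≈ 0.3390, P(supplier C) ≈ 0.3529
After 'pass': normaliser = 0.45·0.3081 + 0.35·0.3390 + 0.3·0.3529; P(supplier A) ≈ 0.3818, P(supplier B) ≈ 0.3267, P(supplier C) ≈ 0.2915

0.3267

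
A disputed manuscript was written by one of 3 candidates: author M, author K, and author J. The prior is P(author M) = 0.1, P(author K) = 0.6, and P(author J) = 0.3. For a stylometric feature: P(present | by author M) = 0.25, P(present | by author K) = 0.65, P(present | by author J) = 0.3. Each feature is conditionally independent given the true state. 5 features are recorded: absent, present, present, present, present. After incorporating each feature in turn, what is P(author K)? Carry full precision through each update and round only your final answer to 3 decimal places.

0.949

After 'absent': normaliser = 0.75·0.1000 + 0.35·0.6000 + 0.7·0.3000; P(author M) ≈ 0.1515, P(author K) ≈ 0.4242, P(author J) ≈ 0.4242
After 'present': normaliser = 0.25·0.1515 + 0.65·0.4242 + 0.3·0.4242; P(author M) ≈ 0.0859, P(author K) ≈ 0.6254, P(author J) ≈ 0.2887
After 'present': normaliser = 0.25·0.0859 + 0.65·0.6254 + 0.3·0.2887; P(author M) ≈ 0.0417, P(author K) ≈ 0.7900, P(author J) ≈ 0.1683
After 'present': normaliser = 0.25·0.0417 + 0.65·0.7900 + 0.3·0.1683; P(author M) ≈ 0.0182, P(author K) ≈ 0.8939, P(author J) ≈ 0.0879
After 'present': normaliser = 0.25·0.0182 + 0.65·0.8939 + 0.3·0.0879; P(author M) ≈ 0.0074, P(author K) ≈ 0.9495, P(author J) ≈ 0.0431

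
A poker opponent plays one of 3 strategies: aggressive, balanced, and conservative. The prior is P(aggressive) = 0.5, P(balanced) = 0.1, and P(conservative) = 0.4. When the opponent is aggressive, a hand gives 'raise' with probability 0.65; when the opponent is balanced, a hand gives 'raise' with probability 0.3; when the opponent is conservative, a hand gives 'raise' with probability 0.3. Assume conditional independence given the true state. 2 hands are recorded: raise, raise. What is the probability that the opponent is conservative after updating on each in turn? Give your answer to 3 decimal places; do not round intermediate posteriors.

Apply Bayes' rule sequentially, carrying P(conservative) forward.
After 'raise': normaliser = 0.65·0.5000 + 0.3·0.1000 + 0.3·0.4000; P(aggressive) ≈ 0.6842, P(balanced) ≈ 0.0632, P(conservative) ≈ 0.2526
After 'raise': normaliser = 0.65·0.6842 + 0.3·0.0632 + 0.3·0.2526; P(aggressive) ≈ 0.8244, P(balanced) ≈ 0.0351, P(conservative) ≈ 0.1405

0.140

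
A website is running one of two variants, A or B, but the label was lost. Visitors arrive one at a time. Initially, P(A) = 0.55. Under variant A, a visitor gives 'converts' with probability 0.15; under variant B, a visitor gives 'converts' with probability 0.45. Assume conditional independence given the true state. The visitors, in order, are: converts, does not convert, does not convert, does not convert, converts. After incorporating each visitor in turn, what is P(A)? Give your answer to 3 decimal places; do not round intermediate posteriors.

0.334

After 'converts': P(A) = 0.15·0.5500 / (0.15·0.5500 + 0.45·0.4500) ≈ 0.2895
After 'does not convert': P(A) = 0.85·0.2895 / (0.85·0.2895 + 0.55·0.7105) ≈ 0.3864
After 'does not convert': P(A) = 0.85·0.3864 / (0.85·0.3864 + 0.55·0.6136) ≈ 0.4932
After 'does not convert': P(A) = 0.85·0.4932 / (0.85·0.4932 + 0.55·0.5068) ≈ 0.6006
After 'converts': P(A) = 0.15·0.6006 / (0.15·0.6006 + 0.45·0.3994) ≈ 0.3339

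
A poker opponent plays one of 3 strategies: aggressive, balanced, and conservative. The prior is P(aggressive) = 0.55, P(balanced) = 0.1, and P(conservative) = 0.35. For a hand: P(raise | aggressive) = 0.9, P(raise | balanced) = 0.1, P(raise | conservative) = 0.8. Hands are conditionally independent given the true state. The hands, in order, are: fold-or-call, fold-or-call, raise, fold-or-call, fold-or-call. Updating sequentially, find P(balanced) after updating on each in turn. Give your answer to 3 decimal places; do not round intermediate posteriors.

0.930

After 'fold-or-call': normaliser = 0.1·0.5500 + 0.9·0.1000 + 0.2·0.3500; P(aggressive) ≈ 0.2558, P(balanced) ≈ 0.4186, P(conservative) ≈ 0.3256
After 'fold-or-call': normaliser = 0.1·0.2558 + 0.9·0.4186 + 0.2·0.3256; P(aggressive) ≈ 0.0547, P(balanced) ≈ 0.8060, P(conservative) ≈ 0.1393
After 'raise': normaliser = 0.9·0.0547 + 0.1·0.8060 + 0.8·0.1393; P(aggressive) ≈ 0.2041, P(balanced) ≈ 0.3340, P(conservative) ≈ 0.4619
After 'fold-or-call': normaliser = 0.1·0.2041 + 0.9·0.3340 + 0.2·0.4619; P(aggressive) ≈ 0.0494, P(balanced) ≈ 0.7272, P(conservative) ≈ 0.2234
After 'fold-or-call': normaliser = 0.1·0.0494 + 0.9·0.7272 + 0.2·0.2234; P(aggressive) ≈ 0.0070, P(balanced) ≈ 0.9295, P(conservative) ≈ 0.0635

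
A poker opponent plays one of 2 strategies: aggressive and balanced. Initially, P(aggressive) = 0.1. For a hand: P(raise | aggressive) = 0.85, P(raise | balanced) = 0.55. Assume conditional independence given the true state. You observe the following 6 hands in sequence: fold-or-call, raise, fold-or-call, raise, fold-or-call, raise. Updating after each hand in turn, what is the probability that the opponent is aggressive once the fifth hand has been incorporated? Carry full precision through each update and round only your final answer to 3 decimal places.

0.010

Apply Bayes' rule sequentially, carrying P(aggressive) forward.
After 'fold-or-call': P(aggressive) = 0.15·0.1000 / (0.15·0.1000 + 0.45·0.9000) ≈ 0.0357
After 'raise': P(aggressive) = 0.85·0.0357 / (0.85·0.0357 + 0.55·0.9643) ≈ 0.0541
After 'fold-or-call': P(aggressive) = 0.15·0.0541 / (0.15·0.0541 + 0.45·0.9459) ≈ 0.0187
After 'raise': P(aggressive) = 0.85·0.0187 / (0.85·0.0187 + 0.55·0.9813) ≈ 0.0286
After 'fold-or-call': P(aggressive) = 0.15·0.0286 / (0.15·0.0286 + 0.45·0.9714) ≈ 0.0097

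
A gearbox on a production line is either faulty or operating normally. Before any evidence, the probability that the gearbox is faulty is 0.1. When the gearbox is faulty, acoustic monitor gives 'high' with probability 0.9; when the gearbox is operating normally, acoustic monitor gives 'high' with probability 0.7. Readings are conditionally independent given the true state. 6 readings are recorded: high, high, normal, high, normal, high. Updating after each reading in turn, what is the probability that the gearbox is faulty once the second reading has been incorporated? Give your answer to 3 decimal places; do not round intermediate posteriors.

After 'high': P(faulty) = 0.9·0.1000 / (0.9·0.1000 + 0.7·0.9000) ≈ 0.1250
After 'high': P(faulty) = 0.9·0.1250 / (0.9·0.1250 + 0.7·0.8750) ≈ 0.1552

0.155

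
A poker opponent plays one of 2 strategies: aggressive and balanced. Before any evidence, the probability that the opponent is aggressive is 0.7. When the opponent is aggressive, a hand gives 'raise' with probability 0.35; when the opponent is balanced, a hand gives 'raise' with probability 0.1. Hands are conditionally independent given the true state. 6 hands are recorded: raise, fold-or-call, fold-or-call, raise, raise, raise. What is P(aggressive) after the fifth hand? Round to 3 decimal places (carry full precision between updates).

Each posterior becomes the prior for the next update.
After 'raise': P(aggressive) = 0.35·0.7000 / (0.35·0.7000 + 0.1·0.3000) ≈ 0.8909
After 'fold-or-call': P(aggressive) = 0.65·0.8909 / (0.65·0.8909 + 0.9·0.1091) ≈ 0.8550
After 'fold-or-call': P(aggressive) = 0.65·0.8550 / (0.65·0.8550 + 0.9·0.1450) ≈ 0.8099
After 'raise': P(aggressive) = 0.35·0.8099 / (0.35·0.8099 + 0.1·0.1901) ≈ 0.9371
After 'raise': P(aggressive) = 0.35·0.9371 / (0.35·0.9371 + 0.1·0.0629) ≈ 0.9812

0.981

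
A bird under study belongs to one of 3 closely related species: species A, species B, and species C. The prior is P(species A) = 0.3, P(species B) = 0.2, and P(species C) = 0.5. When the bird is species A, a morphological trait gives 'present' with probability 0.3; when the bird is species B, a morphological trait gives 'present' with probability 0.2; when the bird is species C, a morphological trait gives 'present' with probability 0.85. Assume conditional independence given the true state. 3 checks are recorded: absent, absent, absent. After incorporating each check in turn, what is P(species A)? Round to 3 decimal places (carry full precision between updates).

Apply Bayes' rule sequentially, carrying P(species A) forward.
After 'absent': normaliser = 0.7·0.3000 + 0.8·0.2000 + 0.15·0.5000; P(species A) ≈ 0.4719, P(species B) ≈ 0.3596, P(species C) ≈ 0.1685
After 'absent': normaliser = 0.7·0.4719 + 0.8·0.3596 + 0.15·0.1685; P(species A) ≈ 0.5135, P(species B) ≈ 0.4472, P(species C) ≈ 0.0393
After 'absent': normaliser = 0.7·0.5135 + 0.8·0.4472 + 0.15·0.0393; P(species A) ≈ 0.4971, P(species B) ≈ 0.4947, P(species C) ≈ 0.0082

0.497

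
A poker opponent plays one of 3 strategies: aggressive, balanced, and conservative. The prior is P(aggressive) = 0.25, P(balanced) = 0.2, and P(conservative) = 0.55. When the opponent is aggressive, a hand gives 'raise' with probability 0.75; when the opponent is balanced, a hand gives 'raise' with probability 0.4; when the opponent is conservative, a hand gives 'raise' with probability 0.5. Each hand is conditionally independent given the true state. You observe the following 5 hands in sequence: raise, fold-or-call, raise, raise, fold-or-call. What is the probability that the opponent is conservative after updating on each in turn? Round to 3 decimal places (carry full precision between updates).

0.605

After 'raise': normaliser = 0.75·0.2500 + 0.4·0.2000 + 0.5·0.5500; P(aggressive) ≈ 0.3456, P(balanced) ≈ 0.1475, P(conservative) ≈ 0.5069
After 'fold-or-call': normaliser = 0.25·0.3456 + 0.6·0.1475 + 0.5·0.5069; P(aggressive) ≈ 0.2017, P(balanced) ≈ 0.2066, P(conservative) ≈ 0.5917
After 'raise': normaliser = 0.75·0.2017 + 0.4·0.2066 + 0.5·0.5917; P(aggressive) ≈ 0.2856, P(balanced) ≈ 0.1560, P(conservative) ≈ 0.5585
After 'raise': normaliser = 0.75·0.2856 + 0.4·0.1560 + 0.5·0.5585; P(aggressive) ≈ 0.3854, P(balanced) ≈ 0.1122, P(conservative) ≈ 0.5024
After 'fold-or-call': normaliser = 0.25·0.3854 + 0.6·0.1122 + 0.5·0.5024; P(aggressive) ≈ 0.2322, P(balanced) ≈ 0.1623, P(conservative) ≈ 0.6055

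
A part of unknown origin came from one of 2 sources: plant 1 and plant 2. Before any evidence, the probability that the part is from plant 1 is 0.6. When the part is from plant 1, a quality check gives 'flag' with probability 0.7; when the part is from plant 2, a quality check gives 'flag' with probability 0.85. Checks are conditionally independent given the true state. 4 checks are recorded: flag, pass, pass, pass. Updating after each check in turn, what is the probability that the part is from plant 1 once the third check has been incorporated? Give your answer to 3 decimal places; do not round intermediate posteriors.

Apply Bayes' rule sequentially, carrying P(plant 1) forward.
After 'flag': P(plant 1) = 0.7·0.6000 / (0.7·0.6000 + 0.85·0.4000) ≈ 0.5526
After 'pass': P(plant 1) = 0.3·0.5526 / (0.3·0.5526 + 0.15·0.4474) ≈ 0.7119
After 'pass': P(plant 1) = 0.3·0.7119 / (0.3·0.7119 + 0.15·0.2881) ≈ 0.8317

0.832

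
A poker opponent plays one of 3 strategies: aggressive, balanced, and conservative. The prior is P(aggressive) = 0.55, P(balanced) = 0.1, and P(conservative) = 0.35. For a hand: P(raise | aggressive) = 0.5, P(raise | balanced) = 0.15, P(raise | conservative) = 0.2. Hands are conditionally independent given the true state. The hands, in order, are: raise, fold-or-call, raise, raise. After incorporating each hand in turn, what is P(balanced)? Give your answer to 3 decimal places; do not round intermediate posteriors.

0.008

After 'raise': normaliser = 0.5·0.5500 + 0.15·0.1000 + 0.2·0.3500; P(aggressive) ≈ 0.7639, P(balanced) ≈ 0.0417, P(conservative) ≈ 0.1944
After 'fold-or-call': normaliser = 0.5·0.7639 + 0.85·0.0417 + 0.8·0.1944; P(aggressive) ≈ 0.6667, P(balanced) ≈ 0.0618, P(conservative) ≈ 0.2715
After 'raise': normaliser = 0.5·0.6667 + 0.15·0.0618 + 0.2·0.2715; P(aggressive) ≈ 0.8398, P(balanced) ≈ 0.0234, P(conservative) ≈ 0.1368
After 'raise': normaliser = 0.5·0.8398 + 0.15·0.0234 + 0.2·0.1368; P(aggressive) ≈ 0.9315, P(balanced) ≈ 0.0078, P(conservative) ≈ 0.0607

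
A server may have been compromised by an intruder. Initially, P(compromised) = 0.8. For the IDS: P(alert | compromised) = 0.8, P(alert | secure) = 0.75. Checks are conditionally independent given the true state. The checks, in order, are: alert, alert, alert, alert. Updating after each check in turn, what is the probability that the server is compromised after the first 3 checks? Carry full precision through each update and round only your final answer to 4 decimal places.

0.8292

After 'alert': P(compromised) = 0.8·0.8000 / (0.8·0.8000 + 0.75·0.2000) ≈ 0.8101
After 'alert': P(compromised) = 0.8·0.8101 / (0.8·0.8101 + 0.75·0.1899) ≈ 0.8199
After 'alert': P(compromised) = 0.8·0.8199 / (0.8·0.8199 + 0.75·0.1801) ≈ 0.8292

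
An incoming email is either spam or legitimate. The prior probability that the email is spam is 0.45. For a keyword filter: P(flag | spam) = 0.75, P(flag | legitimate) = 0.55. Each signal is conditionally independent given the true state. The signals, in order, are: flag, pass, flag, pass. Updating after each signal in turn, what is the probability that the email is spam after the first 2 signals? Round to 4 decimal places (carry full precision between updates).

Apply Bayes' rule sequentially, carrying P(spam) forward.
After 'flag': P(spam) = 0.75·0.4500 / (0.75·0.4500 + 0.55·0.5500) ≈ 0.5273
After 'pass': P(spam) = 0.25·0.5273 / (0.25·0.5273 + 0.45·0.4727) ≈ 0.3827

0.3827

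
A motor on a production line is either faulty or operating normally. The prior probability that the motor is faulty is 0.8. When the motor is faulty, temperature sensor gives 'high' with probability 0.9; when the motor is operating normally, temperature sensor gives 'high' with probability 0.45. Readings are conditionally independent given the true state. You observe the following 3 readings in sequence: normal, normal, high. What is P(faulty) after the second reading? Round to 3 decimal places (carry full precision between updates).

After 'normal': P(faulty) = 0.1·0.8000 / (0.1·0.8000 + 0.55·0.2000) ≈ 0.4211
After 'normal': P(faulty) = 0.1·0.4211 / (0.1·0.4211 + 0.55·0.5789) ≈ 0.1168

0.117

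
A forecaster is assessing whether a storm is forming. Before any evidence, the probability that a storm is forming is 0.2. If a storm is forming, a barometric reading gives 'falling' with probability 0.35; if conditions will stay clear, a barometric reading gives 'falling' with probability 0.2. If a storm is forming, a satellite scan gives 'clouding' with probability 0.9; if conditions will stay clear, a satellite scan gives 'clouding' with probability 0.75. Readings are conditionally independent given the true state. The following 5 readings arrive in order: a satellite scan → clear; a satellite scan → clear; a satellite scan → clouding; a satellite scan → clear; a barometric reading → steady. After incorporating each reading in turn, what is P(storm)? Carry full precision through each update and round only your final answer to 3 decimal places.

Each posterior becomes the prior for the next update.
After a satellite scan='clear': P(storm) = 0.1·0.2000 / (0.1·0.2000 + 0.25·0.8000) ≈ 0.0909
After a satellite scan='clear': P(storm) = 0.1·0.0909 / (0.1·0.0909 + 0.25·0.9091) ≈ 0.0385
After a satellite scan='clouding': P(storm) = 0.9·0.0385 / (0.9·0.0385 + 0.75·0.9615) ≈ 0.0458
After a satellite scan='clear': P(storm) = 0.1·0.0458 / (0.1·0.0458 + 0.25·0.9542) ≈ 0.0188
After a barometric reading='steady': P(storm) = 0.65·0.0188 / (0.65·0.0188 + 0.8·0.9812) ≈ 0.0154

0.015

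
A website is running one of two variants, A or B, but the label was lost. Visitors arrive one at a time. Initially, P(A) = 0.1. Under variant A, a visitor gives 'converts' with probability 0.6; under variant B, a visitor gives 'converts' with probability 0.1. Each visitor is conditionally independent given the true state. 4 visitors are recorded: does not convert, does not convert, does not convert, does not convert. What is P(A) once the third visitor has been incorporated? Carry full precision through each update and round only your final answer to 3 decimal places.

After 'does not convert': P(A) = 0.4·0.1000 / (0.4·0.1000 + 0.9·0.9000) ≈ 0.0471
After 'does not convert': P(A) = 0.4·0.0471 / (0.4·0.0471 + 0.9·0.9529) ≈ 0.0215
After 'does not convert': P(A) = 0.4·0.0215 / (0.4·0.0215 + 0.9·0.9785) ≈ 0.0097

0.010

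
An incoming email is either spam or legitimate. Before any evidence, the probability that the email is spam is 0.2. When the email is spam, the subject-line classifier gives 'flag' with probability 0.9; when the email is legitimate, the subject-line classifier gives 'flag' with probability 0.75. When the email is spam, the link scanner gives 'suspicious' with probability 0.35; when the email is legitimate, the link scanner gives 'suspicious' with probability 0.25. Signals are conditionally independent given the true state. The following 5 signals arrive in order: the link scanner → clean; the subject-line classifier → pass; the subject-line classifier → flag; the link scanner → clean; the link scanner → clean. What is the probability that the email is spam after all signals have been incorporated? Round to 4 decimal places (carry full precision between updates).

After the link scanner='clean': P(spam) = 0.65·0.2000 / (0.65·0.2000 + 0.75·0.8000) ≈ 0.1781
After the subject-line classifier='pass': P(spam) = 0.1·0.1781 / (0.1·0.1781 + 0.25·0.8219) ≈ 0.0798
After the subject-line classifier='flag': P(spam) = 0.9·0.0798 / (0.9·0.0798 + 0.75·0.9202) ≈ 0.0942
After the link scanner='clean': P(spam) = 0.65·0.0942 / (0.65·0.0942 + 0.75·0.9058) ≈ 0.0827
After the link scanner='clean': P(spam) = 0.65·0.0827 / (0.65·0.0827 + 0.75·0.9173) ≈ 0.0725

0.0725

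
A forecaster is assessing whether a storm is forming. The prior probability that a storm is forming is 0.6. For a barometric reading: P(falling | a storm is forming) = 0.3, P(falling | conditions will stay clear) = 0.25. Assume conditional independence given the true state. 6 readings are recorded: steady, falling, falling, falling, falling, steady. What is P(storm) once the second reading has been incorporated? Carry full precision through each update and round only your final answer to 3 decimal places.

0.627

Apply Bayes' rule sequentially, carrying P(storm) forward.
After 'steady': P(storm) = 0.7·0.6000 / (0.7·0.6000 + 0.75·0.4000) ≈ 0.5833
After 'falling': P(storm) = 0.3·0.5833 / (0.3·0.5833 + 0.25·0.4167) ≈ 0.6269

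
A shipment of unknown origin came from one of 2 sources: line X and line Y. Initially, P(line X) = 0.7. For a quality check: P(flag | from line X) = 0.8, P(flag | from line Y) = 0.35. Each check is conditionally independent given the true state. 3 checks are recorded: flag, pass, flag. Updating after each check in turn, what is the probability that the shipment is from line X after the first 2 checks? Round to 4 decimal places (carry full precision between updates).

0.6214

Apply Bayes' rule sequentially, carrying P(line X) forward.
After 'flag': P(line X) = 0.8·0.7000 / (0.8·0.7000 + 0.35·0.3000) ≈ 0.8421
After 'pass': P(line X) = 0.2·0.8421 / (0.2·0.8421 + 0.65·0.1579) ≈ 0.6214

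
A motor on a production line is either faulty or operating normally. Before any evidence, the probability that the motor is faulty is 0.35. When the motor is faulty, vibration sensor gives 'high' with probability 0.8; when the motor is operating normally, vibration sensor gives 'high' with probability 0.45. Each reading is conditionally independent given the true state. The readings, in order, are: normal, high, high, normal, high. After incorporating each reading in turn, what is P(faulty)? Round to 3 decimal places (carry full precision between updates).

After 'normal': P(faulty) = 0.2·0.3500 / (0.2·0.3500 + 0.55·0.6500) ≈ 0.1637
After 'high': P(faulty) = 0.8·0.1637 / (0.8·0.1637 + 0.45·0.8363) ≈ 0.2582
After 'high': P(faulty) = 0.8·0.2582 / (0.8·0.2582 + 0.45·0.7418) ≈ 0.3823
After 'normal': P(faulty) = 0.2·0.3823 / (0.2·0.3823 + 0.55·0.6177) ≈ 0.1837
After 'high': P(faulty) = 0.8·0.1837 / (0.8·0.1837 + 0.45·0.8163) ≈ 0.2857

0.286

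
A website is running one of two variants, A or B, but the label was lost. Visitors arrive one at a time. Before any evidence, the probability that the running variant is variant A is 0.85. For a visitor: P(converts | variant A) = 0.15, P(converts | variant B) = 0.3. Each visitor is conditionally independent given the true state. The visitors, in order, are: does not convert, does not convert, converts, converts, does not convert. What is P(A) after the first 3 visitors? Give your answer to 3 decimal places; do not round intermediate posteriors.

After 'does not convert': P(A) = 0.85·0.8500 / (0.85·0.8500 + 0.7·0.1500) ≈ 0.8731
After 'does not convert': P(A) = 0.85·0.8731 / (0.85·0.8731 + 0.7·0.1269) ≈ 0.8931
After 'converts': P(A) = 0.15·0.8931 / (0.15·0.8931 + 0.3·0.1069) ≈ 0.8069

0.807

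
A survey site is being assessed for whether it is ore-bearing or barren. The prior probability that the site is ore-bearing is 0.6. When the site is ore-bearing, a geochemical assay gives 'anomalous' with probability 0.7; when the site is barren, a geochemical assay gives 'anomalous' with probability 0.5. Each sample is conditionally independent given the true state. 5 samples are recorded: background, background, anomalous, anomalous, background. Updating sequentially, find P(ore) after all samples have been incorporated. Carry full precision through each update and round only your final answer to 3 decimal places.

After 'background': P(ore) = 0.3·0.6000 / (0.3·0.6000 + 0.5·0.4000) ≈ 0.4737
After 'background': P(ore) = 0.3·0.4737 / (0.3·0.4737 + 0.5·0.5263) ≈ 0.3506
After 'anomalous': P(ore) = 0.7·0.3506 / (0.7·0.3506 + 0.5·0.6494) ≈ 0.4305
After 'anomalous': P(ore) = 0.7·0.4305 / (0.7·0.4305 + 0.5·0.5695) ≈ 0.5142
After 'background': P(ore) = 0.3·0.5142 / (0.3·0.5142 + 0.5·0.4858) ≈ 0.3884

0.388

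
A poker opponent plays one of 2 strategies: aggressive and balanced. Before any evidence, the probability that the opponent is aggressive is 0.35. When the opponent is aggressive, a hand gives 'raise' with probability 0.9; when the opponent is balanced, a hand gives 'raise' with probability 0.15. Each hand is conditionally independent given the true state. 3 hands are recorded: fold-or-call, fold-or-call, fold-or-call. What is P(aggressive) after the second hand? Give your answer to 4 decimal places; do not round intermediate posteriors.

Apply Bayes' rule sequentially, carrying P(aggressive) forward.
After 'fold-or-call': P(aggressive) = 0.1·0.3500 / (0.1·0.3500 + 0.85·0.6500) ≈ 0.0596
After 'fold-or-call': P(aggressive) = 0.1·0.0596 / (0.1·0.0596 + 0.85·0.9404) ≈ 0.0074

0.0074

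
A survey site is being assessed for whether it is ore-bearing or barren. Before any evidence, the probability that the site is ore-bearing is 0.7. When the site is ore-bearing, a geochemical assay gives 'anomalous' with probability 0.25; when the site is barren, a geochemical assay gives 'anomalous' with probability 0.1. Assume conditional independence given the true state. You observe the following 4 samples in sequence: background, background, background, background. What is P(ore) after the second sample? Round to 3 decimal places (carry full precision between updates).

0.618

After 'background': P(ore) = 0.75·0.7000 / (0.75·0.7000 + 0.9·0.3000) ≈ 0.6604
After 'background': P(ore) = 0.75·0.6604 / (0.75·0.6604 + 0.9·0.3396) ≈ 0.6184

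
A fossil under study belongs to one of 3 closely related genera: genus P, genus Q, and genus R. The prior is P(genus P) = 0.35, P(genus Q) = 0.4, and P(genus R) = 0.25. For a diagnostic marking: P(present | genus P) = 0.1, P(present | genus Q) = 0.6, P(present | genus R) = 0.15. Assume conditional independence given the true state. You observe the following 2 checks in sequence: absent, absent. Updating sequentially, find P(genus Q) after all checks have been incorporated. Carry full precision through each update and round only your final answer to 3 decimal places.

Each posterior becomes the prior for the next update.
After 'absent': normaliser = 0.9·0.3500 + 0.4·0.4000 + 0.85·0.2500; P(genus P) ≈ 0.4582, P(genus Q) ≈ 0.2327, P(genus R) ≈ 0.3091
After 'absent': normaliser = 0.9·0.4582 + 0.4·0.2327 + 0.85·0.3091; P(genus P) ≈ 0.5368, P(genus Q) ≈ 0.1212, P(genus R) ≈ 0.3420

0.121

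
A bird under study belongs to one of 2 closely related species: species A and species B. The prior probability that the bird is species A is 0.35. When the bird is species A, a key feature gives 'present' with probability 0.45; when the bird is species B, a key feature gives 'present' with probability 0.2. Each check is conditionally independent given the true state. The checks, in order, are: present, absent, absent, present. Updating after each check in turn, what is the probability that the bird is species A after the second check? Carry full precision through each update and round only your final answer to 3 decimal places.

0.454

After 'present': P(species A) = 0.45·0.3500 / (0.45·0.3500 + 0.2·0.6500) ≈ 0.5478
After 'absent': P(species A) = 0.55·0.5478 / (0.55·0.5478 + 0.8·0.4522) ≈ 0.4544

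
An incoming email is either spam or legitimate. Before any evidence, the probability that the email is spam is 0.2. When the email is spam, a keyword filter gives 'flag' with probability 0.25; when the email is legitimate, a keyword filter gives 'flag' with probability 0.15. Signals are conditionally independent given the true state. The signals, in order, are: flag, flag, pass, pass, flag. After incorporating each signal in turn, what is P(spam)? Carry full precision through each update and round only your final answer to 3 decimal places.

0.474

Apply Bayes' rule sequentially, carrying P(spam) forward.
After 'flag': P(spam) = 0.25·0.2000 / (0.25·0.2000 + 0.15·0.8000) ≈ 0.2941
After 'flag': P(spam) = 0.25·0.2941 / (0.25·0.2941 + 0.15·0.7059) ≈ 0.4098
After 'pass': P(spam) = 0.75·0.4098 / (0.75·0.4098 + 0.85·0.5902) ≈ 0.3799
After 'pass': P(spam) = 0.75·0.3799 / (0.75·0.3799 + 0.85·0.6201) ≈ 0.3509
After 'flag': P(spam) = 0.25·0.3509 / (0.25·0.3509 + 0.15·0.6491) ≈ 0.4740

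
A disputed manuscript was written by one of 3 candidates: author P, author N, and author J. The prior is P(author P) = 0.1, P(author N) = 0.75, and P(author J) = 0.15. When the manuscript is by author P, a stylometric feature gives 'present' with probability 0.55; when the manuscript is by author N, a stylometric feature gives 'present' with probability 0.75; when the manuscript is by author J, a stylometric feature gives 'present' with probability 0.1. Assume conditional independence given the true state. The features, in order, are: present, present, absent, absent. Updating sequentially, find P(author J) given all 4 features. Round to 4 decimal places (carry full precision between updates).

0.0360

After 'present': normaliser = 0.55·0.1000 + 0.75·0.7500 + 0.1·0.1500; P(author P) ≈ 0.0870, P(author N) ≈ 0.8893, P(author J) ≈ 0.0237
After 'present': normaliser = 0.55·0.0870 + 0.75·0.8893 + 0.1·0.0237; P(author P) ≈ 0.0667, P(author N) ≈ 0.9300, P(author J) ≈ 0.0033
After 'absent': normaliser = 0.45·0.0667 + 0.25·0.9300 + 0.9·0.0033; P(author P) ≈ 0.1130, P(author N) ≈ 0.8758, P(author J) ≈ 0.0112
After 'absent': normaliser = 0.45·0.1130 + 0.25·0.8758 + 0.9·0.0112; P(author P) ≈ 0.1817, P(author N) ≈ 0.7822, P(author J) ≈ 0.0360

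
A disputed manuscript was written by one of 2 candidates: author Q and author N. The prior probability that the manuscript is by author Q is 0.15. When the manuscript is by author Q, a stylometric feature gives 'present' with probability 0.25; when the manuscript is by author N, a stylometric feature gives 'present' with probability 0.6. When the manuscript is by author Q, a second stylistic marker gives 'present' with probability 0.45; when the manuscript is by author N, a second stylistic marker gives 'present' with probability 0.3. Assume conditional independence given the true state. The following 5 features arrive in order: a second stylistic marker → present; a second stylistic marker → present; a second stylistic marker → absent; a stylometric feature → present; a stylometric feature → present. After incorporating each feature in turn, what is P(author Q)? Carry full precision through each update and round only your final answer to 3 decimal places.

0.051

After a second stylistic marker='present': P(author Q) = 0.45·0.1500 / (0.45·0.1500 + 0.3·0.8500) ≈ 0.2093
After a second stylistic marker='present': P(author Q) = 0.45·0.2093 / (0.45·0.2093 + 0.3·0.7907) ≈ 0.2842
After a second stylistic marker='absent': P(author Q) = 0.55·0.2842 / (0.55·0.2842 + 0.7·0.7158) ≈ 0.2378
After a stylometric feature='present': P(author Q) = 0.25·0.2378 / (0.25·0.2378 + 0.6·0.7622) ≈ 0.1150
After a stylometric feature='present': P(author Q) = 0.25·0.1150 / (0.25·0.1150 + 0.6·0.8850) ≈ 0.0514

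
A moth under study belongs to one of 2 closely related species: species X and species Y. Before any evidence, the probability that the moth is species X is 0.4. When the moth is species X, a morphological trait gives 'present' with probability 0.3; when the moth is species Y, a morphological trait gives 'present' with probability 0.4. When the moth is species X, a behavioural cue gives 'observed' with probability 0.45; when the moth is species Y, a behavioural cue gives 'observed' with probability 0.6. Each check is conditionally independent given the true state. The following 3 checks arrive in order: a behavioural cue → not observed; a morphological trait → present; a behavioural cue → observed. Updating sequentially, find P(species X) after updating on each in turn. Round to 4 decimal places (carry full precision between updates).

After a behavioural cue='not observed': P(species X) = 0.55·0.4000 / (0.55·0.4000 + 0.4·0.6000) ≈ 0.4783
After a morphological trait='present': P(species X) = 0.3·0.4783 / (0.3·0.4783 + 0.4·0.5217) ≈ 0.4074
After a behavioural cue='observed': P(species X) = 0.45·0.4074 / (0.45·0.4074 + 0.6·0.5926) ≈ 0.3402

0.3402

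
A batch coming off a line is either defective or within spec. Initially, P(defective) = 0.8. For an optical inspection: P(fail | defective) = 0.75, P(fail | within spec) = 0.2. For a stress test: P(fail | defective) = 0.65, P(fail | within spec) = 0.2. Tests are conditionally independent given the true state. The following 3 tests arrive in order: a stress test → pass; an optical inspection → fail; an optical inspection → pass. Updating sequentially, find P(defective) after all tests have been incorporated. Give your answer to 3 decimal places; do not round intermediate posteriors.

0.672

Apply Bayes' rule sequentially, carrying P(defective) forward.
After a stress test='pass': P(defective) = 0.35·0.8000 / (0.35·0.8000 + 0.8·0.2000) ≈ 0.6364
After an optical inspection='fail': P(defective) = 0.75·0.6364 / (0.75·0.6364 + 0.2·0.3636) ≈ 0.8678
After an optical inspection='pass': P(defective) = 0.25·0.8678 / (0.25·0.8678 + 0.8·0.1322) ≈ 0.6722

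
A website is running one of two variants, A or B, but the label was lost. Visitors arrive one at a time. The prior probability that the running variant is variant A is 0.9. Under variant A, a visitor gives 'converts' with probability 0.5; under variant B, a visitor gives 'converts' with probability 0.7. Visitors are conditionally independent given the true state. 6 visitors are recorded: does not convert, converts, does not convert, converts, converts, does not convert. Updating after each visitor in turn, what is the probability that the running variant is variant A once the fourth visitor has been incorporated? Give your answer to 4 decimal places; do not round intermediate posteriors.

Apply Bayes' rule sequentially, carrying P(A) forward.
After 'does not convert': P(A) = 0.5·0.9000 / (0.5·0.9000 + 0.3·0.1000) ≈ 0.9375
After 'converts': P(A) = 0.5·0.9375 / (0.5·0.9375 + 0.7·0.0625) ≈ 0.9146
After 'does not convert': P(A) = 0.5·0.9146 / (0.5·0.9146 + 0.3·0.0854) ≈ 0.9470
After 'converts': P(A) = 0.5·0.9470 / (0.5·0.9470 + 0.7·0.0530) ≈ 0.9273

0.9273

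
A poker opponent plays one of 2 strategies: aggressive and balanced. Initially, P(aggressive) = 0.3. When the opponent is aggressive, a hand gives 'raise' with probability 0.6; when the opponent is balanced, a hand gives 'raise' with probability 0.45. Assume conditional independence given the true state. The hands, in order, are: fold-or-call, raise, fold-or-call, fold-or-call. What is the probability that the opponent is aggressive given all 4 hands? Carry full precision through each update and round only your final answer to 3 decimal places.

0.180

Each posterior becomes the prior for the next update.
After 'fold-or-call': P(aggressive) = 0.4·0.3000 / (0.4·0.3000 + 0.55·0.7000) ≈ 0.2376
After 'raise': P(aggressive) = 0.6·0.2376 / (0.6·0.2376 + 0.45·0.7624) ≈ 0.2936
After 'fold-or-call': P(aggressive) = 0.4·0.2936 / (0.4·0.2936 + 0.55·0.7064) ≈ 0.2321
After 'fold-or-call': P(aggressive) = 0.4·0.2321 / (0.4·0.2321 + 0.55·0.7679) ≈ 0.1802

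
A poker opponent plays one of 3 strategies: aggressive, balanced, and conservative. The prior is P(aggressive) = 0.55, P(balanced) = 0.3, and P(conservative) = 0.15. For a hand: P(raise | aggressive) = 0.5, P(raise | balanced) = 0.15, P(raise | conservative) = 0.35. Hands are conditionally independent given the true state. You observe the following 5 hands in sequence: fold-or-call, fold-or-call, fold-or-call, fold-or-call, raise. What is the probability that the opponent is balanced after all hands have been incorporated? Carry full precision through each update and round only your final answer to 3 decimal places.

Each posterior becomes the prior for the next update.
After 'fold-or-call': normaliser = 0.5·0.5500 + 0.85·0.3000 + 0.65·0.1500; P(aggressive) ≈ 0.4382, P(balanced) ≈ 0.4064, P(conservative) ≈ 0.1554
After 'fold-or-call': normaliser = 0.5·0.4382 + 0.85·0.4064 + 0.65·0.1554; P(aggressive) ≈ 0.3292, P(balanced) ≈ 0.5190, P(conservative) ≈ 0.1518
After 'fold-or-call': normaliser = 0.5·0.3292 + 0.85·0.5190 + 0.65·0.1518; P(aggressive) ≈ 0.2337, P(balanced) ≈ 0.6263, P(conservative) ≈ 0.1400
After 'fold-or-call': normaliser = 0.5·0.2337 + 0.85·0.6263 + 0.65·0.1400; P(aggressive) ≈ 0.1579, P(balanced) ≈ 0.7192, P(conservative) ≈ 0.1230
After 'raise': normaliser = 0.5·0.1579 + 0.15·0.7192 + 0.35·0.1230; P(aggressive) ≈ 0.3434, P(balanced) ≈ 0.4693, P(conservative) ≈ 0.1872

0.469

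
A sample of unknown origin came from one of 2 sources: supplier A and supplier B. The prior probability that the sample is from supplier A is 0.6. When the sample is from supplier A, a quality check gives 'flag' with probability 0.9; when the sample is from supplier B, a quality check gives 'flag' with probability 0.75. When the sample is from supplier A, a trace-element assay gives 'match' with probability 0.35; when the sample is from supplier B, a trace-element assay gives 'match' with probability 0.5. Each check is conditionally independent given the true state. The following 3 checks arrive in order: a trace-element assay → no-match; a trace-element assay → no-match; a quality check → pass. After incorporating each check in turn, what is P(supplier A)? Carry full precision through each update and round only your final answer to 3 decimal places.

After a trace-element assay='no-match': P(supplier A) = 0.65·0.6000 / (0.65·0.6000 + 0.5·0.4000) ≈ 0.6610
After a trace-element assay='no-match': P(supplier A) = 0.65·0.6610 / (0.65·0.6610 + 0.5·0.3390) ≈ 0.7171
After a quality check='pass': P(supplier A) = 0.1·0.7171 / (0.1·0.7171 + 0.25·0.2829) ≈ 0.5035

0.503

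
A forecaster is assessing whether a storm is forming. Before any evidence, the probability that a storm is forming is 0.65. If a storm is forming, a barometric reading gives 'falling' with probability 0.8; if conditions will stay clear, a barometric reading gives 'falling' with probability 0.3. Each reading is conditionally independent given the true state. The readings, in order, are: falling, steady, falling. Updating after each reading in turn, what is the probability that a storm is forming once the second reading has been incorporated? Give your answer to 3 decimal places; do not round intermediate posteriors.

0.586

After 'falling': P(storm) = 0.8·0.6500 / (0.8·0.6500 + 0.3·0.3500) ≈ 0.8320
After 'steady': P(storm) = 0.2·0.8320 / (0.2·0.8320 + 0.7·0.1680) ≈ 0.5859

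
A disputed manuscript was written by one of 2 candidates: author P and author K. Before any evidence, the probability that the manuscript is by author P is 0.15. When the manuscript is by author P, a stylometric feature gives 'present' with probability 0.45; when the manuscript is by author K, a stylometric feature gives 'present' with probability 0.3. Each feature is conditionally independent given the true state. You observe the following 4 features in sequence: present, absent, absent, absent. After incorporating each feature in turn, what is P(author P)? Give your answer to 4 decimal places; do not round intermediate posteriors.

0.1138

After 'present': P(author P) = 0.45·0.1500 / (0.45·0.1500 + 0.3·0.8500) ≈ 0.2093
After 'absent': P(author P) = 0.55·0.2093 / (0.55·0.2093 + 0.7·0.7907) ≈ 0.1722
After 'absent': P(author P) = 0.55·0.1722 / (0.55·0.1722 + 0.7·0.8278) ≈ 0.1405
After 'absent': P(author P) = 0.55·0.1405 / (0.55·0.1405 + 0.7·0.8595) ≈ 0.1138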